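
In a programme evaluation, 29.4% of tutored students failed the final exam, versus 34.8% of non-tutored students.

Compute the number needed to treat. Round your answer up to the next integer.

19

absolute risk difference = 0.054000
1 / 0.054000 = 18.519 → round up → 19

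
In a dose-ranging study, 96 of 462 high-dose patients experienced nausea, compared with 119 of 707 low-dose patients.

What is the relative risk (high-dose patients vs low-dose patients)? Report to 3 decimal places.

1.235

risk, high-dose patients = 96/462 = 0.2078
risk, low-dose patients = 119/707 = 0.1683
RR = 0.2078 / 0.1683 = 1.235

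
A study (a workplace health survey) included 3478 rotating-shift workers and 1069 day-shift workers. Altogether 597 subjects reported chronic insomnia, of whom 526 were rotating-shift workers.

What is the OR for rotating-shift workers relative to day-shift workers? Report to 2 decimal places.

rotating-shift workers without the outcome: 3478 − 526 = 2952
day-shift workers with the outcome: 597 − 526 = 71
day-shift workers without the outcome: 1069 − 71 = 998
OR = (526 × 998) / (2952 × 71) = 524948/209592 ≈ 2.50

OR = 2.50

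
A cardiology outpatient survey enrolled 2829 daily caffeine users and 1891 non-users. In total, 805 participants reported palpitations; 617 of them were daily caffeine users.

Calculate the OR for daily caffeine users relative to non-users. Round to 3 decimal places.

daily caffeine users without the outcome: 2829 − 617 = 2212
non-users with the outcome: 805 − 617 = 188
non-users without the outcome: 1891 − 188 = 1703
OR = (617 × 1703) / (2212 × 188) = 1050751/415856 ≈ 2.527

OR = 2.527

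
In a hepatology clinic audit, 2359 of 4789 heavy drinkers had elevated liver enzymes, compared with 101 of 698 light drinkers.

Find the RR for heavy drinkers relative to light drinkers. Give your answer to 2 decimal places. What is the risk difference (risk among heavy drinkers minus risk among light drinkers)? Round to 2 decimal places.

risk, heavy drinkers = 2359/4789 = 0.4926
risk, light drinkers = 101/698 = 0.1447
RR = 0.4926 / 0.1447 = 3.40
risk difference = 0.4926 − 0.1447 = 0.35

RR = 3.40; RD = 0.35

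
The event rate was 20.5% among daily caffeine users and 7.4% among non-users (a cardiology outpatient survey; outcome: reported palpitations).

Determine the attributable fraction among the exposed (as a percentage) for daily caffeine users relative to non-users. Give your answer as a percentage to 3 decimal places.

AR% = (0.2050 − 0.0740) / 0.2050 = 0.6390 → 63.902%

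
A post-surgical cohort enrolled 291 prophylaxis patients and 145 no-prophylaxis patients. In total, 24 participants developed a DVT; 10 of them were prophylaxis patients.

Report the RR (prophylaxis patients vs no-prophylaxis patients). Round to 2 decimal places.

RR: 0.36

prophylaxis patients without the outcome: 291 − 10 = 281
no-prophylaxis patients with the outcome: 24 − 10 = 14
no-prophylaxis patients without the outcome: 145 − 14 = 131
risk, prophylaxis patients = 10/291 = 0.03436
risk, no-prophylaxis patients = 14/145 = 0.09655
RR = 0.03436 / 0.09655 = 0.36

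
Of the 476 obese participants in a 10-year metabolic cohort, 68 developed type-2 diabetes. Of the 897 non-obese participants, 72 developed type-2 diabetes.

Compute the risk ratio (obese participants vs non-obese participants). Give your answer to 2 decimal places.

risk, obese participants = 68/476 = 0.1429
risk, non-obese participants = 72/897 = 0.0803
RR = 0.1429 / 0.0803 = 1.78

1.78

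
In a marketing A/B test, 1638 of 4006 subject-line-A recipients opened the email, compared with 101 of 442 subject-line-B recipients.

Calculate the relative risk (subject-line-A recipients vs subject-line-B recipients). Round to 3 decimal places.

1.789

risk, subject-line-A recipients = 1638/4006 = 0.4089
risk, subject-line-B recipients = 101/442 = 0.2285
RR = 0.4089 / 0.2285 = 1.789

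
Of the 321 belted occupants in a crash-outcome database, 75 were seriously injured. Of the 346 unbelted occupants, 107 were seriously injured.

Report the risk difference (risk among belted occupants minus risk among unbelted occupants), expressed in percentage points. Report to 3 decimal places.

RD: -7.560

risk, belted occupants = 75/321 = 0.2336
risk, unbelted occupants = 107/346 = 0.3092
risk difference = 0.2336 − 0.3092 = -0.0756 → -7.560 percentage points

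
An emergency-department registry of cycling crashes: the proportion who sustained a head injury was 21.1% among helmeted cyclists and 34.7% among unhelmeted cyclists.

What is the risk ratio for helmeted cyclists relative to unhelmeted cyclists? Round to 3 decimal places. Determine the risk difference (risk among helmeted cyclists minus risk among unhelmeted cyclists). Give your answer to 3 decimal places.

RR = 0.2110 / 0.3470 = 0.608
risk difference = 0.2110 − 0.3470 = -0.136

RR = 0.608; RD = -0.136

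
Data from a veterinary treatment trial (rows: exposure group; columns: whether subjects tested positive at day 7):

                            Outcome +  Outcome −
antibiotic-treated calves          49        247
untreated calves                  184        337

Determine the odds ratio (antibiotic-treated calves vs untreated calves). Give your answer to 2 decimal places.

odds, antibiotic-treated calves = 49/247 = 0.1984
odds, untreated calves = 184/337 = 0.5460
OR = 0.1984 / 0.5460 = 0.36

0.36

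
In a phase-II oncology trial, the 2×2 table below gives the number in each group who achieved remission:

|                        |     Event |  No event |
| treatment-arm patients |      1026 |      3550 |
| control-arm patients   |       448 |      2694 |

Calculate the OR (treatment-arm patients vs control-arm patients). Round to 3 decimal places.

1.738

odds, treatment-arm patients = 1026/3550 = 0.2890
odds, control-arm patients = 448/2694 = 0.1663
OR = 0.2890 / 0.1663 = 1.738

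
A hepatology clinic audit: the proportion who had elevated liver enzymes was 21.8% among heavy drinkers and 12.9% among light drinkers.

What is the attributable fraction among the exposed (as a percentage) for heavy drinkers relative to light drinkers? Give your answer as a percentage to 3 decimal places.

AR% = (0.2180 − 0.1290) / 0.2180 = 0.4083 → 40.826%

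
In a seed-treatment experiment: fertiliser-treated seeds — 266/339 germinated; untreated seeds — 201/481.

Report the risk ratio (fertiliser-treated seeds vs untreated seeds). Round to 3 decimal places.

1.878

risk, fertiliser-treated seeds = 266/339 = 0.7847
risk, untreated seeds = 201/481 = 0.4179
RR = 0.7847 / 0.4179 = 1.878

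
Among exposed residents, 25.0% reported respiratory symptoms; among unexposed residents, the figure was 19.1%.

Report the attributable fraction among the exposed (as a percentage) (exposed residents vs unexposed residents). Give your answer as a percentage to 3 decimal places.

AR% = (0.2500 − 0.1910) / 0.2500 = 0.2360 → 23.600%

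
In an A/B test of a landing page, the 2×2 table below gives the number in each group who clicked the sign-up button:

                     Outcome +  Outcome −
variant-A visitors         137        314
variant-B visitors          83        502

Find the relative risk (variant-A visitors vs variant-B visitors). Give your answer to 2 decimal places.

RR = 2.14

risk, variant-A visitors = 137/451 = 0.3038
risk, variant-B visitors = 83/585 = 0.1419
RR = 0.3038 / 0.1419 = 2.14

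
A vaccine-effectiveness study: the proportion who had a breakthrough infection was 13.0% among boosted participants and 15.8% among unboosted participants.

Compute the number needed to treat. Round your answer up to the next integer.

36

absolute risk difference = 0.028000
1 / 0.028000 = 35.714 → round up → 36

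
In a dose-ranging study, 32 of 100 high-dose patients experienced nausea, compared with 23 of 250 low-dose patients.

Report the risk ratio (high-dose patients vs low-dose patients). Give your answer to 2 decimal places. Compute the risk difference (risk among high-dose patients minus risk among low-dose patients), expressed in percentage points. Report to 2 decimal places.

risk, high-dose patients = 32/100 = 0.3200
risk, low-dose patients = 23/250 = 0.0920
RR = 0.3200 / 0.0920 = 3.48
risk difference = 0.3200 − 0.0920 = 0.2280 → 22.80 percentage points

RR = 3.48; RD = 22.80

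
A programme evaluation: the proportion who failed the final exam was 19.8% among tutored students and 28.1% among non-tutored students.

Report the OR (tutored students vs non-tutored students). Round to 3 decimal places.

odds, tutored students = 0.1980/0.8020 = 0.2469
odds, non-tutored students = 0.2810/0.7190 = 0.3908
OR = 0.2469 / 0.3908 = 0.632

OR: 0.632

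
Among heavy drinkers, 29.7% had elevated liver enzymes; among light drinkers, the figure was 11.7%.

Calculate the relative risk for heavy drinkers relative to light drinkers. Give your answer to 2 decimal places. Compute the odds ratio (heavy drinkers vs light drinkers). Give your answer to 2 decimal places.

RR = 0.2970 / 0.1170 = 2.54
odds, heavy drinkers = 0.2970/0.7030 = 0.4225
odds, light drinkers = 0.1170/0.8830 = 0.1325
OR = 0.4225 / 0.1325 = 3.19

RR = 2.54; OR = 3.19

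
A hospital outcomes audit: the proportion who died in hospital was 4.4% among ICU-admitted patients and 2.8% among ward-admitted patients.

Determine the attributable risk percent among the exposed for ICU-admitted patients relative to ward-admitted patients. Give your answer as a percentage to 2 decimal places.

AR% = (0.04400 − 0.02800) / 0.04400 = 0.3636 → 36.36%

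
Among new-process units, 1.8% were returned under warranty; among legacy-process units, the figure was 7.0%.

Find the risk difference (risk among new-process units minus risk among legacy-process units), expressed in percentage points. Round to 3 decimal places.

RD: -5.200

risk difference = 0.01800 − 0.07000 = -0.05200 → -5.200 percentage points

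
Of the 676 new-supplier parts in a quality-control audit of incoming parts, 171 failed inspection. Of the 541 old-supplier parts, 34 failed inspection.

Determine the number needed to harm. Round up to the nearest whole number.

risk, new-supplier parts = 171/676 = 0.252959
risk, old-supplier parts = 34/541 = 0.062847
absolute risk difference = 0.190112
1 / 0.190112 = 5.260 → round up → 6

NNH ≈ 6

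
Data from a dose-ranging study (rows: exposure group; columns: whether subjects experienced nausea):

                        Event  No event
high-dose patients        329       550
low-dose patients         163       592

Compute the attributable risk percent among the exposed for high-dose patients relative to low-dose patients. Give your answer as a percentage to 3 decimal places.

risk, high-dose patients = 329/879 = 0.3743
risk, low-dose patients = 163/755 = 0.2159
AR% = (0.3743 − 0.2159) / 0.3743 = 0.4232 → 42.319%

AR% ≈ 42.319%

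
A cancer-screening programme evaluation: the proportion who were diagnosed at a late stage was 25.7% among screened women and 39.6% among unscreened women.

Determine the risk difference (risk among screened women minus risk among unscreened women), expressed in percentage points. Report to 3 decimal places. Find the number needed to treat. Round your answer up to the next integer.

RD = -13.900; NNT = 8

risk difference = 0.2570 − 0.3960 = -0.1390 → -13.900 percentage points
absolute risk difference = 0.139000
1 / 0.139000 = 7.194 → round up → 8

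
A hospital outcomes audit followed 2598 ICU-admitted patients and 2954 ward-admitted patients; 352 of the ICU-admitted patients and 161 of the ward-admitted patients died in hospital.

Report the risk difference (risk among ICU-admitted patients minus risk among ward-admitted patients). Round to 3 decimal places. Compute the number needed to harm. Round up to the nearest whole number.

risk, ICU-admitted patients = 352/2598 = 0.1355
risk, ward-admitted patients = 161/2954 = 0.0545
risk difference = 0.1355 − 0.0545 = 0.081
absolute risk difference = 0.080986
1 / 0.080986 = 12.348 → round up → 13

RD = 0.081; NNH = 13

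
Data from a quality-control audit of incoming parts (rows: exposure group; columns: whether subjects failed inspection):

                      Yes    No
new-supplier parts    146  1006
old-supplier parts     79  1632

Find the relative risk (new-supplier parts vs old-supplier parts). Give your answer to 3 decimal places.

risk, new-supplier parts = 146/1152 = 0.12674
risk, old-supplier parts = 79/1711 = 0.04617
RR = 0.12674 / 0.04617 = 2.745

RR: 2.745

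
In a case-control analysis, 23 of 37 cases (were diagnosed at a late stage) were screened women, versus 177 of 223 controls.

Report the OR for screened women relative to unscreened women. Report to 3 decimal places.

odds, screened women = 23/177 = 0.1299
odds, unscreened women = 14/46 = 0.3043
OR = 0.1299 / 0.3043 = 0.427

OR: 0.427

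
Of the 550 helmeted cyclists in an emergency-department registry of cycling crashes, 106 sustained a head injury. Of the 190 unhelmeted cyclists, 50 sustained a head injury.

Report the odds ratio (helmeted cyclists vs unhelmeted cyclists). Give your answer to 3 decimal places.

OR: 0.668

odds, helmeted cyclists = 106/444 = 0.2387
odds, unhelmeted cyclists = 50/140 = 0.3571
OR = 0.2387 / 0.3571 = 0.668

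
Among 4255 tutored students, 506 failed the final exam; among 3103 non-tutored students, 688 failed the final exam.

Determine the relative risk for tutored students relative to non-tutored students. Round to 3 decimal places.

0.536

risk, tutored students = 506/4255 = 0.1189
risk, non-tutored students = 688/3103 = 0.2217
RR = 0.1189 / 0.2217 = 0.536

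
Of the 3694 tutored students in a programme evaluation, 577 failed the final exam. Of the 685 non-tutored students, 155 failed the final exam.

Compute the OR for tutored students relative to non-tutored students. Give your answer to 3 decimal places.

OR = (577 × 530) / (3117 × 155) = 305810/483135 ≈ 0.633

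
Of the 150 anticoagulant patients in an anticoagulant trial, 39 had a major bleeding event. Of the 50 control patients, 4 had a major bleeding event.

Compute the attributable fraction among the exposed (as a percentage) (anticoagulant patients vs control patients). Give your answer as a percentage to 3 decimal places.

AR% = 69.231%

risk, anticoagulant patients = 39/150 = 0.2600
risk, control patients = 4/50 = 0.0800
AR% = (0.2600 − 0.0800) / 0.2600 = 0.6923 → 69.231%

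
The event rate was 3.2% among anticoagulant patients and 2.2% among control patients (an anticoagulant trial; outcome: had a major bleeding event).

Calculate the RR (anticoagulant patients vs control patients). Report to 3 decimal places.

RR = 0.03200 / 0.02200 = 1.455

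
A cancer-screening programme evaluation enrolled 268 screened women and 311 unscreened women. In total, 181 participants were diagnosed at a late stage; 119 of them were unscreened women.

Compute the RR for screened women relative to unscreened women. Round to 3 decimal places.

screened women with the outcome: 181 − 119 = 62
screened women without the outcome: 268 − 62 = 206
unscreened women without the outcome: 311 − 119 = 192
risk, screened women = 62/268 = 0.2313
risk, unscreened women = 119/311 = 0.3826
RR = 0.2313 / 0.3826 = 0.605

0.605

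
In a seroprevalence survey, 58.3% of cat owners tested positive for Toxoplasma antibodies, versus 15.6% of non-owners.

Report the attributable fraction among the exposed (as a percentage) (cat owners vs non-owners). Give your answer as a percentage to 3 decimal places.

AR% = (0.5830 − 0.1560) / 0.5830 = 0.7324 → 73.242%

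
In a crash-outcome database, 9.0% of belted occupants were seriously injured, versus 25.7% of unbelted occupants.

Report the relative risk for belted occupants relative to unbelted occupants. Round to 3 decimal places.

RR = 0.0900 / 0.2570 = 0.350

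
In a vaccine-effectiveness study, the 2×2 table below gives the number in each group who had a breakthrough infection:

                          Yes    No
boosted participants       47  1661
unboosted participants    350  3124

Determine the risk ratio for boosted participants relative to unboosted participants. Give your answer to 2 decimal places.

risk, boosted participants = 47/1708 = 0.02752
risk, unboosted participants = 350/3474 = 0.10075
RR = 0.02752 / 0.10075 = 0.27

RR ≈ 0.27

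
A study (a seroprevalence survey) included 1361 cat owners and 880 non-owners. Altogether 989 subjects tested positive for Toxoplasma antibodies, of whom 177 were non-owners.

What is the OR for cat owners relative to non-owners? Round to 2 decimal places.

OR ≈ 5.87

cat owners with the outcome: 989 − 177 = 812
cat owners without the outcome: 1361 − 812 = 549
non-owners without the outcome: 880 − 177 = 703
odds, cat owners = 812/549 = 1.4791
odds, non-owners = 177/703 = 0.2518
OR = 1.4791 / 0.2518 = 5.87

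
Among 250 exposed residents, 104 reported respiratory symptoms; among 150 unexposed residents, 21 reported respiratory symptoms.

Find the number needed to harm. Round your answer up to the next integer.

4

risk, exposed residents = 104/250 = 0.416000
risk, unexposed residents = 21/150 = 0.140000
absolute risk difference = 0.276000
1 / 0.276000 = 3.623 → round up → 4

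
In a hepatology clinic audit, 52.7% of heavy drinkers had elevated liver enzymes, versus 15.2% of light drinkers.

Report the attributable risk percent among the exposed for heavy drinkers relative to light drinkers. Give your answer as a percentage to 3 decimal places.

AR% = (0.5270 − 0.1520) / 0.5270 = 0.7116 → 71.157%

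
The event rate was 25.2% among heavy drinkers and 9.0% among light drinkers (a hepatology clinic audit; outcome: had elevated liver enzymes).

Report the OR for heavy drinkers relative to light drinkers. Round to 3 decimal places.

3.406

odds, heavy drinkers = 0.2520/0.7480 = 0.3369
odds, light drinkers = 0.0900/0.9100 = 0.0989
OR = 0.3369 / 0.0989 = 3.406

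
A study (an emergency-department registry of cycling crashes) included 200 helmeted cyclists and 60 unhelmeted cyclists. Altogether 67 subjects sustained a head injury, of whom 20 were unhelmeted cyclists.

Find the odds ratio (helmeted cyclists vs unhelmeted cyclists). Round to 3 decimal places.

helmeted cyclists with the outcome: 67 − 20 = 47
helmeted cyclists without the outcome: 200 − 47 = 153
unhelmeted cyclists without the outcome: 60 − 20 = 40
odds, helmeted cyclists = 47/153 = 0.3072
odds, unhelmeted cyclists = 20/40 = 0.5000
OR = 0.3072 / 0.5000 = 0.614

OR: 0.614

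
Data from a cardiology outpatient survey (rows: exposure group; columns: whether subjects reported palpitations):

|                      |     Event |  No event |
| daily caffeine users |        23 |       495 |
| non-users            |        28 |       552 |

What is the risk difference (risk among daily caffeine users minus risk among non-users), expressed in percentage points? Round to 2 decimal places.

risk, daily caffeine users = 23/518 = 0.04440
risk, non-users = 28/580 = 0.04828
risk difference = 0.04440 − 0.04828 = -0.00387 → -0.39 percentage points

-0.39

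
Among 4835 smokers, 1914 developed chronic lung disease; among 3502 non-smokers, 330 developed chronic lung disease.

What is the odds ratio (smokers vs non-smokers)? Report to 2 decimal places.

odds, smokers = 1914/2921 = 0.6553
odds, non-smokers = 330/3172 = 0.1040
OR = 0.6553 / 0.1040 = 6.30

6.30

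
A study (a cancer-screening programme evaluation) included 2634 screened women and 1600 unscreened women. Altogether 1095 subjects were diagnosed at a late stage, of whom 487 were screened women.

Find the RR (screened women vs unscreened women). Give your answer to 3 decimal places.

RR ≈ 0.487

screened women without the outcome: 2634 − 487 = 2147
unscreened women with the outcome: 1095 − 487 = 608
unscreened women without the outcome: 1600 − 608 = 992
risk, screened women = 487/2634 = 0.1849
risk, unscreened women = 608/1600 = 0.3800
RR = 0.1849 / 0.3800 = 0.487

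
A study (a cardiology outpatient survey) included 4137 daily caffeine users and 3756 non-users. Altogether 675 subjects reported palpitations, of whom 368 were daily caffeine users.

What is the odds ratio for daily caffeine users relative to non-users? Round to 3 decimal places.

1.097

daily caffeine users without the outcome: 4137 − 368 = 3769
non-users with the outcome: 675 − 368 = 307
non-users without the outcome: 3756 − 307 = 3449
odds, daily caffeine users = 368/3769 = 0.0976
odds, non-users = 307/3449 = 0.0890
OR = 0.0976 / 0.0890 = 1.097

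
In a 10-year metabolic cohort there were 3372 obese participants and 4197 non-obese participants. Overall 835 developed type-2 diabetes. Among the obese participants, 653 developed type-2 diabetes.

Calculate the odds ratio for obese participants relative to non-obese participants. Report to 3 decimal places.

OR = 5.298

obese participants without the outcome: 3372 − 653 = 2719
non-obese participants with the outcome: 835 − 653 = 182
non-obese participants without the outcome: 4197 − 182 = 4015
odds, obese participants = 653/2719 = 0.24016
odds, non-obese participants = 182/4015 = 0.04533
OR = 0.24016 / 0.04533 = 5.298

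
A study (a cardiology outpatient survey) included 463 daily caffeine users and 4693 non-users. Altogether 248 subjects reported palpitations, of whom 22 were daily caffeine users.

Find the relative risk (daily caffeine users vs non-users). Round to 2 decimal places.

RR = 0.99

daily caffeine users without the outcome: 463 − 22 = 441
non-users with the outcome: 248 − 22 = 226
non-users without the outcome: 4693 − 226 = 4467
risk, daily caffeine users = 22/463 = 0.04752
risk, non-users = 226/4693 = 0.04816
RR = 0.04752 / 0.04816 = 0.99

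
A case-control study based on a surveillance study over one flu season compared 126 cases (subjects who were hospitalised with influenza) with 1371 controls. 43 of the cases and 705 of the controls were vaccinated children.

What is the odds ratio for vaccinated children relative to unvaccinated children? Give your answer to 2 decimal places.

OR = (43 × 666) / (705 × 83) = 28638/58515 ≈ 0.49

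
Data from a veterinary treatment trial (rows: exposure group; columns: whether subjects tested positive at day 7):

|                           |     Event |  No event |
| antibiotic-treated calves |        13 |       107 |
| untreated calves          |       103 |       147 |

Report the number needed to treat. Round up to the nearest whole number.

NNT ≈ 4

risk, antibiotic-treated calves = 13/120 = 0.108333
risk, untreated calves = 103/250 = 0.412000
absolute risk difference = 0.303667
1 / 0.303667 = 3.293 → round up → 4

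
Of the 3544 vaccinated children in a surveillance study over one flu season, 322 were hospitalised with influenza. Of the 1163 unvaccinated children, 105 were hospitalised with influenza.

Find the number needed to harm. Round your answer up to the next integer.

risk, vaccinated children = 322/3544 = 0.090858
risk, unvaccinated children = 105/1163 = 0.090284
absolute risk difference = 0.000574
1 / 0.000574 = 1742.160 → round up → 1743

NNH: 1743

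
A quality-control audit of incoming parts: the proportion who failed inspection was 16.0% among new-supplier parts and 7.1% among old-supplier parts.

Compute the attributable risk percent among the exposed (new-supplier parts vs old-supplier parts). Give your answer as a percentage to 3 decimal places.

AR% = (0.1600 − 0.0710) / 0.1600 = 0.5563 → 55.625%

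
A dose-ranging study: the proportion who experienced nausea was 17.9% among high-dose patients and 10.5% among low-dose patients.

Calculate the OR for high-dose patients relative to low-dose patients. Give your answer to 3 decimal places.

odds, high-dose patients = 0.1790/0.8210 = 0.2180
odds, low-dose patients = 0.1050/0.8950 = 0.1173
OR = 0.2180 / 0.1173 = 1.858

OR = 1.858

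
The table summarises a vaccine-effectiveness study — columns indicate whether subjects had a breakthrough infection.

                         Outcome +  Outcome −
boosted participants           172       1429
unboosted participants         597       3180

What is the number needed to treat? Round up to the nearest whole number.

risk, boosted participants = 172/1601 = 0.107433
risk, unboosted participants = 597/3777 = 0.158062
absolute risk difference = 0.050629
1 / 0.050629 = 19.752 → round up → 20

NNT ≈ 20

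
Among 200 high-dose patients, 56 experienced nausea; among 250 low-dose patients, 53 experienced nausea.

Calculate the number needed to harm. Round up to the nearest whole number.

risk, high-dose patients = 56/200 = 0.280000
risk, low-dose patients = 53/250 = 0.212000
absolute risk difference = 0.068000
1 / 0.068000 = 14.706 → round up → 15

15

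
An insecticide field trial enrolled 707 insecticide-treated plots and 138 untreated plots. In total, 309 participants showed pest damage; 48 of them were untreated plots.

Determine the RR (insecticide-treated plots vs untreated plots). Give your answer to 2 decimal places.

RR ≈ 1.06

insecticide-treated plots with the outcome: 309 − 48 = 261
insecticide-treated plots without the outcome: 707 − 261 = 446
untreated plots without the outcome: 138 − 48 = 90
risk, insecticide-treated plots = 261/707 = 0.3692
risk, untreated plots = 48/138 = 0.3478
RR = 0.3692 / 0.3478 = 1.06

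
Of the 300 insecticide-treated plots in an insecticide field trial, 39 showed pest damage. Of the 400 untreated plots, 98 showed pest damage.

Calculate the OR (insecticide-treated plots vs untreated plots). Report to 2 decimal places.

OR = (39 × 302) / (261 × 98) = 11778/25578 ≈ 0.46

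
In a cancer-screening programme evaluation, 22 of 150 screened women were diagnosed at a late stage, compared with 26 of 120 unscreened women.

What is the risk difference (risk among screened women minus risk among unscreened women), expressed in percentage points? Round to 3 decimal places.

risk, screened women = 22/150 = 0.1467
risk, unscreened women = 26/120 = 0.2167
risk difference = 0.1467 − 0.2167 = -0.0700 → -7.000 percentage points

RD ≈ -7.000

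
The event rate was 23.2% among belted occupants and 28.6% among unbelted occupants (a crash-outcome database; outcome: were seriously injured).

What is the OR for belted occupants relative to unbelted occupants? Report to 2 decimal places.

odds, belted occupants = 0.2320/0.7680 = 0.3021
odds, unbelted occupants = 0.2860/0.7140 = 0.4006
OR = 0.3021 / 0.4006 = 0.75

0.75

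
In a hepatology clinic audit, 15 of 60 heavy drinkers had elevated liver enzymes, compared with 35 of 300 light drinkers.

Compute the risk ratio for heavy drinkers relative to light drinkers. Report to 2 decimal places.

RR: 2.14

risk, heavy drinkers = 15/60 = 0.2500
risk, light drinkers = 35/300 = 0.1167
RR = 0.2500 / 0.1167 = 2.14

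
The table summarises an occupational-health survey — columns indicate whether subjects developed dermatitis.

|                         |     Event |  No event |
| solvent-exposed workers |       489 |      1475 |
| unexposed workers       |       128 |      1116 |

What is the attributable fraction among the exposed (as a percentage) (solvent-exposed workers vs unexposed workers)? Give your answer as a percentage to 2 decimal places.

risk, solvent-exposed workers = 489/1964 = 0.2490
risk, unexposed workers = 128/1244 = 0.1029
AR% = (0.2490 − 0.1029) / 0.2490 = 0.5867 → 58.67%

58.67%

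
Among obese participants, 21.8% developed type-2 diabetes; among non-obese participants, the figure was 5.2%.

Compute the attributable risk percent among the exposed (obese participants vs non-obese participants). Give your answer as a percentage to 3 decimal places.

AR% = (0.2180 − 0.0520) / 0.2180 = 0.7615 → 76.147%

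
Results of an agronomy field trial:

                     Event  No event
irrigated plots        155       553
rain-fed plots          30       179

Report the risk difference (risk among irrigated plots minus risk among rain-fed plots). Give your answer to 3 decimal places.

0.075

risk, irrigated plots = 155/708 = 0.2189
risk, rain-fed plots = 30/209 = 0.1435
risk difference = 0.2189 − 0.1435 = 0.075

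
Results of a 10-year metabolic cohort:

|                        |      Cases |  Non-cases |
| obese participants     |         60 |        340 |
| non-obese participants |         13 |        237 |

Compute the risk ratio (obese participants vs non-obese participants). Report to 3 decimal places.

2.885

risk, obese participants = 60/400 = 0.1500
risk, non-obese participants = 13/250 = 0.0520
RR = 0.1500 / 0.0520 = 2.885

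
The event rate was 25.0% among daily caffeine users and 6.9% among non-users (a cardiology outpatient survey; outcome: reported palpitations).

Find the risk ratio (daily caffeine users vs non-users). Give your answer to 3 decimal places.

RR = 0.2500 / 0.0690 = 3.623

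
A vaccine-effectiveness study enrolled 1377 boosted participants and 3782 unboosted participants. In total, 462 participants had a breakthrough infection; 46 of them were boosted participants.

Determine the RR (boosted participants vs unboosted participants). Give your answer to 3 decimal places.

RR = 0.304

boosted participants without the outcome: 1377 − 46 = 1331
unboosted participants with the outcome: 462 − 46 = 416
unboosted participants without the outcome: 3782 − 416 = 3366
risk, boosted participants = 46/1377 = 0.03341
risk, unboosted participants = 416/3782 = 0.10999
RR = 0.03341 / 0.10999 = 0.304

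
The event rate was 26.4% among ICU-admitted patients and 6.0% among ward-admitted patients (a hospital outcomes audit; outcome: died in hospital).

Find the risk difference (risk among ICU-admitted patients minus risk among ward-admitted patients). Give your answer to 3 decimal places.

risk difference = 0.2640 − 0.0600 = 0.204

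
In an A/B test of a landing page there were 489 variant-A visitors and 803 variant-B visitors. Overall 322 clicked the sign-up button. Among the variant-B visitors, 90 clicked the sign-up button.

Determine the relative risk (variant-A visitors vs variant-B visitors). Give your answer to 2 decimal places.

4.23

variant-A visitors with the outcome: 322 − 90 = 232
variant-A visitors without the outcome: 489 − 232 = 257
variant-B visitors without the outcome: 803 − 90 = 713
risk, variant-A visitors = 232/489 = 0.4744
risk, variant-B visitors = 90/803 = 0.1121
RR = 0.4744 / 0.1121 = 4.23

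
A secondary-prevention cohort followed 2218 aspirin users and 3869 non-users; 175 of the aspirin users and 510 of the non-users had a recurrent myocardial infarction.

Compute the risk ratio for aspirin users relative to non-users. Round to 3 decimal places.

risk, aspirin users = 175/2218 = 0.0789
risk, non-users = 510/3869 = 0.1318
RR = 0.0789 / 0.1318 = 0.599

0.599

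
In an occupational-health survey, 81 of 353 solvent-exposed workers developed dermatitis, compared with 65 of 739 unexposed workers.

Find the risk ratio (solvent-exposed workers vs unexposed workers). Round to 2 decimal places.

RR ≈ 2.61

risk, solvent-exposed workers = 81/353 = 0.2295
risk, unexposed workers = 65/739 = 0.0880
RR = 0.2295 / 0.0880 = 2.61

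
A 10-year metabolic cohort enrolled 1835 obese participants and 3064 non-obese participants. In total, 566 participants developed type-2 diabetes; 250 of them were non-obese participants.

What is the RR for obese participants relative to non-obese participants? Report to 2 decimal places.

obese participants with the outcome: 566 − 250 = 316
obese participants without the outcome: 1835 − 316 = 1519
non-obese participants without the outcome: 3064 − 250 = 2814
risk, obese participants = 316/1835 = 0.1722
risk, non-obese participants = 250/3064 = 0.0816
RR = 0.1722 / 0.0816 = 2.11

2.11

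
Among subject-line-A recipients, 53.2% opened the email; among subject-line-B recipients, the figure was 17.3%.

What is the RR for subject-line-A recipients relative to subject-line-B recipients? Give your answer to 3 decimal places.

RR = 0.5320 / 0.1730 = 3.075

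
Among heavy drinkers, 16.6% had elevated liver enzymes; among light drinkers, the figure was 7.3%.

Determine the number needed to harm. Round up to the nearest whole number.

absolute risk difference = 0.093000
1 / 0.093000 = 10.753 → round up → 11

NNH: 11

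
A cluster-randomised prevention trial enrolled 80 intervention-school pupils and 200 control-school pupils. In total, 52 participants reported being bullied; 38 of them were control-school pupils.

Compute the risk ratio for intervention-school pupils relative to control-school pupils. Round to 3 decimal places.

intervention-school pupils with the outcome: 52 − 38 = 14
intervention-school pupils without the outcome: 80 − 14 = 66
control-school pupils without the outcome: 200 − 38 = 162
risk, intervention-school pupils = 14/80 = 0.1750
risk, control-school pupils = 38/200 = 0.1900
RR = 0.1750 / 0.1900 = 0.921

0.921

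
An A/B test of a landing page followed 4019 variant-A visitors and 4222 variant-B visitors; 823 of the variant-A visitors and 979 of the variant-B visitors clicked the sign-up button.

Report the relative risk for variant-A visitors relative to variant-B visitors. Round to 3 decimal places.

0.883

risk, variant-A visitors = 823/4019 = 0.2048
risk, variant-B visitors = 979/4222 = 0.2319
RR = 0.2048 / 0.2319 = 0.883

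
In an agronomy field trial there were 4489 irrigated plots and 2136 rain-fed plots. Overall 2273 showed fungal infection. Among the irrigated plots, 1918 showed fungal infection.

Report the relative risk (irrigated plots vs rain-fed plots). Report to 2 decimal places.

2.57

irrigated plots without the outcome: 4489 − 1918 = 2571
rain-fed plots with the outcome: 2273 − 1918 = 355
rain-fed plots without the outcome: 2136 − 355 = 1781
risk, irrigated plots = 1918/4489 = 0.4273
risk, rain-fed plots = 355/2136 = 0.1662
RR = 0.4273 / 0.1662 = 2.57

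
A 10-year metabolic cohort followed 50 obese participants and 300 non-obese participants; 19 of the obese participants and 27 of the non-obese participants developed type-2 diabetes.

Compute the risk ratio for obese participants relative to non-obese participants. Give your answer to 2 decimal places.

risk, obese participants = 19/50 = 0.3800
risk, non-obese participants = 27/300 = 0.0900
RR = 0.3800 / 0.0900 = 4.22

RR = 4.22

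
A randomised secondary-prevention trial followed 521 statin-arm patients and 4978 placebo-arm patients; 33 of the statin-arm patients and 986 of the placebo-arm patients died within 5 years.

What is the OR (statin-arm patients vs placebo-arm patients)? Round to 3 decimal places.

OR = (33 × 3992) / (488 × 986) = 131736/481168 ≈ 0.274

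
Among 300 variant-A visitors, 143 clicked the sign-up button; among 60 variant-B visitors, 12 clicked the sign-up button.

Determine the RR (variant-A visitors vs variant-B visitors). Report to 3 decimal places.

RR = 2.383

risk, variant-A visitors = 143/300 = 0.4767
risk, variant-B visitors = 12/60 = 0.2000
RR = 0.4767 / 0.2000 = 2.383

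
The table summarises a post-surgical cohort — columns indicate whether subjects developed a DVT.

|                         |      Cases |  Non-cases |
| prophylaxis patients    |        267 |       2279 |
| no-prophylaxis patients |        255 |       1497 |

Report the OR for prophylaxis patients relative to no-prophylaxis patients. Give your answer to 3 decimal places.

OR = 0.688

odds, prophylaxis patients = 267/2279 = 0.1172
odds, no-prophylaxis patients = 255/1497 = 0.1703
OR = 0.1172 / 0.1703 = 0.688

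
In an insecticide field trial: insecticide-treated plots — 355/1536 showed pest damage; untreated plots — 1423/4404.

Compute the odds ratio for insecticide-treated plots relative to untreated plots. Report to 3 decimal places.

OR = (355 × 2981) / (1181 × 1423) = 1058255/1680563 ≈ 0.630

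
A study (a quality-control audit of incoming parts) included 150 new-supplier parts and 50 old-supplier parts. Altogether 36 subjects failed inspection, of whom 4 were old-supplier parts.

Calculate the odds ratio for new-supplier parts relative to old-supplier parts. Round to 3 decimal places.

3.119

new-supplier parts with the outcome: 36 − 4 = 32
new-supplier parts without the outcome: 150 − 32 = 118
old-supplier parts without the outcome: 50 − 4 = 46
OR = (32 × 46) / (118 × 4) = 1472/472 ≈ 3.119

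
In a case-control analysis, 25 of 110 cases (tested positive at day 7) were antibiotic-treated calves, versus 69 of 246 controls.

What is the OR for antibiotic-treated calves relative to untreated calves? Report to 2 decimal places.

odds, antibiotic-treated calves = 25/69 = 0.3623
odds, untreated calves = 85/177 = 0.4802
OR = 0.3623 / 0.4802 = 0.75

0.75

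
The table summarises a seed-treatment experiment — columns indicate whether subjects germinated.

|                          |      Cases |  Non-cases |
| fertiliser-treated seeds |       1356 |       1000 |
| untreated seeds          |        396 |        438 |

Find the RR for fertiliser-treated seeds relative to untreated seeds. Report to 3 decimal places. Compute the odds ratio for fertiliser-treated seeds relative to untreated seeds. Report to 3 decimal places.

risk, fertiliser-treated seeds = 1356/2356 = 0.5756
risk, untreated seeds = 396/834 = 0.4748
RR = 0.5756 / 0.4748 = 1.212
OR = (1356 × 438) / (1000 × 396) = 593928/396000 ≈ 1.500

RR = 1.212; OR = 1.500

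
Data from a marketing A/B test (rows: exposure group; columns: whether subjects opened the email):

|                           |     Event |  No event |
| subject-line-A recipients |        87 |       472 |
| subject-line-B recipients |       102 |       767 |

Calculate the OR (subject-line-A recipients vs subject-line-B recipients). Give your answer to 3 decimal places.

OR = (87 × 767) / (472 × 102) = 66729/48144 ≈ 1.386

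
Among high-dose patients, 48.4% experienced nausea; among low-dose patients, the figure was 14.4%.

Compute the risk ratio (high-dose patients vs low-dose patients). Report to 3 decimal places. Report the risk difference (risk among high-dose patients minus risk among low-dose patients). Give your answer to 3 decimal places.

RR = 0.4840 / 0.1440 = 3.361
risk difference = 0.4840 − 0.1440 = 0.340

RR = 3.361; RD = 0.340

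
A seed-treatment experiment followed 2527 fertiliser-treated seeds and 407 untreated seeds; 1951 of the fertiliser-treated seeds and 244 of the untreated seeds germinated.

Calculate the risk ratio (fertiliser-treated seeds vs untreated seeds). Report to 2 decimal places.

RR ≈ 1.29

risk, fertiliser-treated seeds = 1951/2527 = 0.7721
risk, untreated seeds = 244/407 = 0.5995
RR = 0.7721 / 0.5995 = 1.29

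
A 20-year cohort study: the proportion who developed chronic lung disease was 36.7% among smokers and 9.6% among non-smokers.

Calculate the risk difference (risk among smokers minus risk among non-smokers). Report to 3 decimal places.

risk difference = 0.3670 − 0.0960 = 0.271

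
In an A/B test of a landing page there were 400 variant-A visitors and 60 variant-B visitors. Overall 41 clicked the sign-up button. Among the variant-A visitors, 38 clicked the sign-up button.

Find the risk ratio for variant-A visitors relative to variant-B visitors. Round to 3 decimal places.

variant-A visitors without the outcome: 400 − 38 = 362
variant-B visitors with the outcome: 41 − 38 = 3
variant-B visitors without the outcome: 60 − 3 = 57
risk, variant-A visitors = 38/400 = 0.0950
risk, variant-B visitors = 3/60 = 0.0500
RR = 0.0950 / 0.0500 = 1.900

1.900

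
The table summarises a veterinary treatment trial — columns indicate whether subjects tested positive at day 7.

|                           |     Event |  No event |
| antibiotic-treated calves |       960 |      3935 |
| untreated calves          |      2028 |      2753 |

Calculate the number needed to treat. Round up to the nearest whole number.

NNT: 5

risk, antibiotic-treated calves = 960/4895 = 0.196118
risk, untreated calves = 2028/4781 = 0.424179
absolute risk difference = 0.228061
1 / 0.228061 = 4.385 → round up → 5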